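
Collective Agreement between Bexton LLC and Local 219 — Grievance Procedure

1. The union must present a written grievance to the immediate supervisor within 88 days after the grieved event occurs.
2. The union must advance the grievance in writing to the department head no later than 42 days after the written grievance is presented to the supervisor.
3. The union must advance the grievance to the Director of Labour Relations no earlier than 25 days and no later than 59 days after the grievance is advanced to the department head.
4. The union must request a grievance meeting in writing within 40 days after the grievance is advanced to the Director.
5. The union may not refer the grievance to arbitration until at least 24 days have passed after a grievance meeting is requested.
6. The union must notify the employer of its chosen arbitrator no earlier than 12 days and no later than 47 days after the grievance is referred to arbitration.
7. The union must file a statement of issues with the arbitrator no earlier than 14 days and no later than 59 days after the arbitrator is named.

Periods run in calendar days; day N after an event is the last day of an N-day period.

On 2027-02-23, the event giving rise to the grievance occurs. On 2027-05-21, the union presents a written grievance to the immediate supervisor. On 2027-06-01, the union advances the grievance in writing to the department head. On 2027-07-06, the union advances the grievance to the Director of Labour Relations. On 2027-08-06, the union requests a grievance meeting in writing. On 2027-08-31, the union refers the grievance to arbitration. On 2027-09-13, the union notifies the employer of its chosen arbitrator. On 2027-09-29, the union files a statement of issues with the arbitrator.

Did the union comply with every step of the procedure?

(1) due by 2027-02-23 + 88 days = 2027-05-22; done 2027-05-21 — timely.
(2) due by 2027-05-21 + 42 days = 2027-07-02; completed 2027-06-01, before the deadline.
(3) the permitted window runs from 2027-06-01 + 25 = 2027-06-26 to 2027-06-01 + 59 = 2027-07-30; done 2027-07-06 — within the window.
(4) due by 2027-07-06 + 40 days = 2027-08-15; 2027-08-06 is within that limit.
(5) permitted from 2027-08-06 + 24 days = 2027-08-30 onward; 2027-08-31 is on or after that date.
(6) the permitted window runs from 2027-08-31 + 12 = 2027-09-12 to 2027-08-31 + 47 = 2027-10-17; done 2027-09-13, which is between those dates.
(7) the permitted window runs from 2027-09-13 + 14 = 2027-09-27 to 2027-09-13 + 59 = 2027-11-11; done 2027-09-29, which is between those dates.

Yes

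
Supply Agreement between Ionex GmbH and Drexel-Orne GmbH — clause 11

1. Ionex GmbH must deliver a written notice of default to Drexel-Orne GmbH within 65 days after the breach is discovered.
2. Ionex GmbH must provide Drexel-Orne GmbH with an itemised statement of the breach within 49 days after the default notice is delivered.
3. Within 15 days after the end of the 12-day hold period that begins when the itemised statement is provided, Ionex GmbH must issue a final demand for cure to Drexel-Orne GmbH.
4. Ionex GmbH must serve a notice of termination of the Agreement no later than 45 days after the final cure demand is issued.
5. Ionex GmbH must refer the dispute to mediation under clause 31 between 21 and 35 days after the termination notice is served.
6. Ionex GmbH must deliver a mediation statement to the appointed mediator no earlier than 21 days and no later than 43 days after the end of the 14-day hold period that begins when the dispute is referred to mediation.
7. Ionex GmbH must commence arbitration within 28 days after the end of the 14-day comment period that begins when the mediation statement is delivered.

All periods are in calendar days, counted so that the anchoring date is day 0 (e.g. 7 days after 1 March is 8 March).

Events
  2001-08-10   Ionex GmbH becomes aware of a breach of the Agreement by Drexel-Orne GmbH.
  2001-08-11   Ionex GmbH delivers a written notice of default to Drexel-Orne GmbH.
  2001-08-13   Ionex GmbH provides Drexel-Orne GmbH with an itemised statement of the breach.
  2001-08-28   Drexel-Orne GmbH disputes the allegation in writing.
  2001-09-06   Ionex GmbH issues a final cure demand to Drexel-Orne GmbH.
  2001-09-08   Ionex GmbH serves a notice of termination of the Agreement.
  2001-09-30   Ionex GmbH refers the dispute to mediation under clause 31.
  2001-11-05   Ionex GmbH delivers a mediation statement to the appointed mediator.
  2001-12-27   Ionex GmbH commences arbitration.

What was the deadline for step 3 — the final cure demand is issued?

The itemised statement is provided on 2001-08-13; the 12-day hold period therefore ends 2001-08-25, and step 3 runs from that date. 15 days after 2001-08-25 is 2001-09-09.

2001-09-09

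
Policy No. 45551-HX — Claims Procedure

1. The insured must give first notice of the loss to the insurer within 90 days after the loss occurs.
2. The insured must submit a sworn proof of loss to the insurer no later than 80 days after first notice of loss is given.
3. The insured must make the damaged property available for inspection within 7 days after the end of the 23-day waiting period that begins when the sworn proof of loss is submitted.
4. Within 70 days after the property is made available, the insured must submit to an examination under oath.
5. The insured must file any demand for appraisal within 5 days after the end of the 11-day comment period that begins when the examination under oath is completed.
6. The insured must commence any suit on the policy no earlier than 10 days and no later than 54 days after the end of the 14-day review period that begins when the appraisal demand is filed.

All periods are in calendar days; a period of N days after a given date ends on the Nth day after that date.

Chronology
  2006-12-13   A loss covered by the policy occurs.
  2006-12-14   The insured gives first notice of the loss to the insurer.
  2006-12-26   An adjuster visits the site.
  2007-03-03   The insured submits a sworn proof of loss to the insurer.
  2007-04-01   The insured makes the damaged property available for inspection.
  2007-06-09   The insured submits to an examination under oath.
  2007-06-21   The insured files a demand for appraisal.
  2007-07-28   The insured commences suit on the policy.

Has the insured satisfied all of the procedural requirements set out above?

Yes

Step 1 — counting 90 days from 2006-12-13 (when the loss occurs) gives a deadline of 2007-03-13; done 2006-12-14 — timely.
Step 2 — counting 80 days from 2006-12-14 (when first notice of loss is given) gives a deadline of 2007-03-04; 2007-03-03 is within that limit.
Step 3 — counting 7 days from 2007-03-26 (end of the 23-day waiting period, which began when the sworn proof of loss is submitted on 2007-03-03) gives a deadline of 2007-04-02; completed 2007-04-01, before the deadline.
Step 4 — counting 70 days from 2007-04-01 (when the property is made available) gives a deadline of 2007-06-10; 2007-06-09 is within that limit.
Step 5 — counting 5 days from 2007-06-20 (end of the 11-day comment period, which began when the examination under oath is completed on 2007-06-09) gives a deadline of 2007-06-25; 2007-06-21 is within that limit.
Step 6 — 10 and 54 days from 2007-07-05 (end of the 14-day review period, which began when the appraisal demand is filed on 2007-06-21) are 2007-07-15 and 2007-08-28 respectively; done 2007-07-28, which is between those dates.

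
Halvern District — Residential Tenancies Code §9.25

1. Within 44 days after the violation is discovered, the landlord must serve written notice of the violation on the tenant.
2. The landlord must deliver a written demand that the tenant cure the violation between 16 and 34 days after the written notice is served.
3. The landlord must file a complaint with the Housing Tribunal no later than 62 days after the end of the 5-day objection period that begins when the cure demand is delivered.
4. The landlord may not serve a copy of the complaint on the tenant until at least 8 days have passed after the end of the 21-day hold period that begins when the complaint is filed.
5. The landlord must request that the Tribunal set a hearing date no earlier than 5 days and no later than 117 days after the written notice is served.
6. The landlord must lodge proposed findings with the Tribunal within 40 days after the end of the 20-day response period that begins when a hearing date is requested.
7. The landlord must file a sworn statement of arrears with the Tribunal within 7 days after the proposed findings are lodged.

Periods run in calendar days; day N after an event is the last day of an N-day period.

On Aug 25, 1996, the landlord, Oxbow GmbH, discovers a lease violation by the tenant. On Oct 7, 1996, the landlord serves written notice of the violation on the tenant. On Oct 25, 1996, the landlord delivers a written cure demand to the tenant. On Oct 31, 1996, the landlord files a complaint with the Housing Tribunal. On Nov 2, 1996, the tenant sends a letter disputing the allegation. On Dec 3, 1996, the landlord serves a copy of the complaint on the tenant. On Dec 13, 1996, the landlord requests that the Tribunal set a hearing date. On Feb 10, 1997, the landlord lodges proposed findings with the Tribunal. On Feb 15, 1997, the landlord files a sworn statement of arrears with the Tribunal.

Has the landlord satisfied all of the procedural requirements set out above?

Yes

Step 1 — counting 44 days from Aug 25, 1996 (when the violation is discovered) gives a deadline of Oct 8, 1996; Oct 7, 1996 is within that limit.
Step 2 — 16 and 34 days from Oct 7, 1996 (when the written notice is served) are Oct 23, 1996 and Nov 10, 1996 respectively; Oct 25, 1996 falls inside that range.
Step 3 — counting 62 days from Oct 30, 1996 (end of the 5-day objection period, which began when the cure demand is delivered on Oct 25, 1996) gives a deadline of Dec 31, 1996; completed Oct 31, 1996, before the deadline.
Step 4 — must wait 8 days from Nov 21, 1996 (end of the 21-day hold period, which began when the complaint is filed on Oct 31, 1996), so not before Nov 29, 1996; done Dec 3, 1996 — permitted.
Step 5 — 5 and 117 days from Oct 7, 1996 (when the written notice is served) are Oct 12, 1996 and Feb 1, 1997 respectively; done Dec 13, 1996 — within the window.
Step 6 — counting 40 days from Jan 2, 1997 (end of the 20-day response period, which began when a hearing date is requested on Dec 13, 1996) gives a deadline of Feb 11, 1997; Feb 10, 1997 is within that limit.
Step 7 — counting 7 days from Feb 10, 1997 (when the proposed findings are lodged) gives a deadline of Feb 17, 1997; completed Feb 15, 1997, before the deadline.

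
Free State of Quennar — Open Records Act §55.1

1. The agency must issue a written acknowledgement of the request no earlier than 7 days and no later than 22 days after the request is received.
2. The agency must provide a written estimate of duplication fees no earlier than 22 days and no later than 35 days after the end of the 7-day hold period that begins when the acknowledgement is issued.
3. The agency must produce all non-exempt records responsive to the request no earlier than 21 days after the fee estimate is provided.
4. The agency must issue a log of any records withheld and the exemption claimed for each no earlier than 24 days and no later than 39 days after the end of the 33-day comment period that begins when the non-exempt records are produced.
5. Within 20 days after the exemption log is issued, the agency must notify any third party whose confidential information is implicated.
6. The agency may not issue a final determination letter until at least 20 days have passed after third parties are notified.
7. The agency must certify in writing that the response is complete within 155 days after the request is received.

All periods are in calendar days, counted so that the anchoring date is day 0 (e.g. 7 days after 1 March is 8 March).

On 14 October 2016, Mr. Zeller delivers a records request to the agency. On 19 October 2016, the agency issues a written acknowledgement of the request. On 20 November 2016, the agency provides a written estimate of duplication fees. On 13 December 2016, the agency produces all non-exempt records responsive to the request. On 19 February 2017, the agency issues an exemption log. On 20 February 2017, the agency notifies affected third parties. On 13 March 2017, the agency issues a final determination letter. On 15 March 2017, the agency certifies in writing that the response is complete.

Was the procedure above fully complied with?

(1) the permitted window runs from 14 October 2016 + 7 = 21 October 2016 to 14 October 2016 + 22 = 5 November 2016; done 19 October 2016 — 2 days before the window opened.
The procedure was therefore not followed at step 1.

No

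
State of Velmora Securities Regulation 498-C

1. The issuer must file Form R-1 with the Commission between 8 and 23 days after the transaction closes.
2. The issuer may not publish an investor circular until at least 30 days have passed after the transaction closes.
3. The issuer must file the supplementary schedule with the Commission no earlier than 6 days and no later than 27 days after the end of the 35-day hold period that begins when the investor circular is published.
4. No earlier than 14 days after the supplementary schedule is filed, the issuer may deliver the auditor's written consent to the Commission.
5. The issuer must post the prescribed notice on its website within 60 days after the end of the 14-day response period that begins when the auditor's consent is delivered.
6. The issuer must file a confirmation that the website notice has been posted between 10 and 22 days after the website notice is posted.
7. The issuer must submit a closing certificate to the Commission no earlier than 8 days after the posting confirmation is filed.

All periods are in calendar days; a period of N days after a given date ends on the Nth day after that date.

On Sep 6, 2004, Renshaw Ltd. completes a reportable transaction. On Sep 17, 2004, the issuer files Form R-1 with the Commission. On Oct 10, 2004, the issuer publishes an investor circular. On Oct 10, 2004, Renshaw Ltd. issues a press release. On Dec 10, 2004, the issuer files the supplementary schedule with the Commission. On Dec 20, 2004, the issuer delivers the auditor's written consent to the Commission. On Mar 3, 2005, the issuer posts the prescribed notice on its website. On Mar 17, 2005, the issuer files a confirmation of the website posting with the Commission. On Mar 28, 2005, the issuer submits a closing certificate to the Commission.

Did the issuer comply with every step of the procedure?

(1) the permitted window runs from Sep 6, 2004 + 8 = Sep 14, 2004 to Sep 6, 2004 + 23 = Sep 29, 2004; done Sep 17, 2004, which is between those dates.
(2) permitted from Sep 6, 2004 + 30 days = Oct 6, 2004 onward; Oct 10, 2004 is on or after that date.
(3) the permitted window runs from Nov 14, 2004 + 6 = Nov 20, 2004 to Nov 14, 2004 + 27 = Dec 11, 2004; Dec 10, 2004 falls inside that range.
(4) permitted from Dec 10, 2004 + 14 days = Dec 24, 2004 onward; done Dec 20, 2004 — 4 days too early.
No need to go further; step 4 was not satisfied.

No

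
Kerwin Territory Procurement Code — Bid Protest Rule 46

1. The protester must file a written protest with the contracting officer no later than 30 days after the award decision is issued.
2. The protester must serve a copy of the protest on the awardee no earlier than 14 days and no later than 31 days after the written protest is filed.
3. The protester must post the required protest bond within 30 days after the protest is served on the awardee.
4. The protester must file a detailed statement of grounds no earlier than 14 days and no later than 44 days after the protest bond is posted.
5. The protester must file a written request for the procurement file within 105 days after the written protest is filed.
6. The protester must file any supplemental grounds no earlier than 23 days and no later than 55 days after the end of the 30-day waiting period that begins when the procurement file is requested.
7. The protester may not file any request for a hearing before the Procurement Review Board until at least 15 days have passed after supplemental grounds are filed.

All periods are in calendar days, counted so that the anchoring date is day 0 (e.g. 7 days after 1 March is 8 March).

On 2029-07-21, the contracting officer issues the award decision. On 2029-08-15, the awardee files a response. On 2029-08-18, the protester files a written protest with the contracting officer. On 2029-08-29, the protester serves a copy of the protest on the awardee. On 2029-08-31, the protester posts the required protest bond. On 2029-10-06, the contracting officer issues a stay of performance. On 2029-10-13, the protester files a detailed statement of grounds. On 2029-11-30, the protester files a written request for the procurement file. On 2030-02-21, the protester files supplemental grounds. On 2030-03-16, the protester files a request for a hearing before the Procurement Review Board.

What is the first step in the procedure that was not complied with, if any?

Step 2

Step 1 — counting 30 days from 2029-07-21 (when the award decision is issued) gives a deadline of 2029-08-20; done 2029-08-18 — timely.
Step 2 — 14 and 31 days from 2029-08-18 (when the written protest is filed) are 2029-09-01 and 2029-09-18 respectively; 2029-08-29 is 3 days too early.
No need to go further; step 2 was not satisfied.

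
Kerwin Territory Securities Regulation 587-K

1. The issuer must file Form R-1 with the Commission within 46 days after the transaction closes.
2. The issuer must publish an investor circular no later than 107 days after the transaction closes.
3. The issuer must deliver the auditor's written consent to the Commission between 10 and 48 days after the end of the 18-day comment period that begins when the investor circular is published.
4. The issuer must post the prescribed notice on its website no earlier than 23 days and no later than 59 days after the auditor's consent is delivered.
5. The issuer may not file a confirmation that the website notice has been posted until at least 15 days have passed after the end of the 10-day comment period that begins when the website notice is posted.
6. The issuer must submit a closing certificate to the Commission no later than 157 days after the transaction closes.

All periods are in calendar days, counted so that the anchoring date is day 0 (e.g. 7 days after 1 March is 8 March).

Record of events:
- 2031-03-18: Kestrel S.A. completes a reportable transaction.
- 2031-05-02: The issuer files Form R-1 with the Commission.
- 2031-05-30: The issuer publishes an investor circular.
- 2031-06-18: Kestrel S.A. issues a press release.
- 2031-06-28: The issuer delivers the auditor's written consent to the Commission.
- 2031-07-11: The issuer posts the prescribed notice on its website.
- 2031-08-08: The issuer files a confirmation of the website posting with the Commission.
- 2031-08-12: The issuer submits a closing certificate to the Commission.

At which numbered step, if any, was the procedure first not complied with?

Step 4

(1) due by 2031-03-18 + 46 days = 2031-05-03; completed 2031-05-02, before the deadline.
(2) due by 2031-03-18 + 107 days = 2031-07-03; 2031-05-30 is within that limit.
(3) the permitted window runs from 2031-06-17 + 10 = 2031-06-27 to 2031-06-17 + 48 = 2031-08-04; done 2031-06-28 — within the window.
(4) the permitted window runs from 2031-06-28 + 23 = 2031-07-21 to 2031-06-28 + 59 = 2031-08-26; done 2031-07-11 — 10 days before the window opened.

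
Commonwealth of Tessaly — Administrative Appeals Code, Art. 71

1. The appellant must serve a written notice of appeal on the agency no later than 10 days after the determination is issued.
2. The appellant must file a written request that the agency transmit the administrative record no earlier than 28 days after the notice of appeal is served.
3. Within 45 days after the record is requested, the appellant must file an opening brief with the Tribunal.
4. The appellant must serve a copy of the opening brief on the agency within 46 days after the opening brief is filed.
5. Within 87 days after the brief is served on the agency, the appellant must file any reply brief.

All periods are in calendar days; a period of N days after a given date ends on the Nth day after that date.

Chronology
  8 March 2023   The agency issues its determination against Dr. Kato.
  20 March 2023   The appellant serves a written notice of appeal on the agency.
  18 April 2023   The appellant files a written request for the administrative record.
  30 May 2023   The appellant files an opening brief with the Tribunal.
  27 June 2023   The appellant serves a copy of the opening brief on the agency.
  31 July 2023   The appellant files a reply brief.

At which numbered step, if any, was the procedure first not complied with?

Step 1: 10 days after 8 March 2023 (when the determination is issued) is 18 March 2023; 20 March 2023 misses that deadline by 2 days.

Step 1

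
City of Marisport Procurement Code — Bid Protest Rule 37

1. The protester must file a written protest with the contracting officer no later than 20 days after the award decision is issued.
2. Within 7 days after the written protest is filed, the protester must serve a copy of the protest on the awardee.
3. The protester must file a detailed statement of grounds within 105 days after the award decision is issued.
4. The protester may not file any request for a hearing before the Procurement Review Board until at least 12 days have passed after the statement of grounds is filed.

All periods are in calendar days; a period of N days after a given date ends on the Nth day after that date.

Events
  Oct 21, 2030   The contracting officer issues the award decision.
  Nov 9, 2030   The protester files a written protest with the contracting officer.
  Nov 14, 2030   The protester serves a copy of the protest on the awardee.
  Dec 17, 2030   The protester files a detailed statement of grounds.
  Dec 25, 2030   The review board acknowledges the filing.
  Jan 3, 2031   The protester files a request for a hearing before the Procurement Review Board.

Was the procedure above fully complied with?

Step 1: 20 days after Oct 21, 2030 (when the award decision is issued) is Nov 10, 2030; Nov 9, 2030 is within that limit.
Step 2: 7 days after Nov 9, 2030 (when the written protest is filed) is Nov 16, 2030; Nov 14, 2030 is within that limit.
Step 3: 105 days after Oct 21, 2030 (when the award decision is issued) is Feb 3, 2031; completed Dec 17, 2030, before the deadline.
Step 4: the earliest permitted date is 12 days after Dec 17, 2030 (when the statement of grounds is filed), i.e. Dec 29, 2030; done Jan 3, 2031, after the minimum wait.

Yes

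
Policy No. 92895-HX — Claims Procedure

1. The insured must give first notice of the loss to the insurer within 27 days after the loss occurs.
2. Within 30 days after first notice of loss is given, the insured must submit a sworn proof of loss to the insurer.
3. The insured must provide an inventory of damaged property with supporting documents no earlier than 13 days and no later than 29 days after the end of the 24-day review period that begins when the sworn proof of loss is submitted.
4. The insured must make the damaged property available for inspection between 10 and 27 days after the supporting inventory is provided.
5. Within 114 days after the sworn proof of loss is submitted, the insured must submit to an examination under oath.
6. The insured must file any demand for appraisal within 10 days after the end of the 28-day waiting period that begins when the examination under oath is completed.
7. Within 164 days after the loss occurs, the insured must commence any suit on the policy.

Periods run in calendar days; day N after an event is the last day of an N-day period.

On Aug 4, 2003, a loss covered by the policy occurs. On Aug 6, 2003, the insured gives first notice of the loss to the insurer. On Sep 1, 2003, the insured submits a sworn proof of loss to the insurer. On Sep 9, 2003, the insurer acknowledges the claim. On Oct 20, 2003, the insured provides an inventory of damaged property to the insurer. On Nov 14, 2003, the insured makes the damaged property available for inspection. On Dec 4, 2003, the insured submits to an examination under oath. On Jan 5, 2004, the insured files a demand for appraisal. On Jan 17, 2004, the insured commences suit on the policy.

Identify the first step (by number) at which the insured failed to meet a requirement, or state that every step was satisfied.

Step 7

Step 1: 27 days after Aug 4, 2003 (when the loss occurs) is Aug 31, 2003; Aug 6, 2003 is within that limit.
Step 2: 30 days after Aug 6, 2003 (when first notice of loss is given) is Sep 5, 2003; completed Sep 1, 2003, before the deadline.
Step 3: the window is 13–29 days after Sep 25, 2003 (end of the 24-day review period, which began when the sworn proof of loss is submitted on Sep 1, 2003), so Oct 8, 2003 through Oct 24, 2003; done Oct 20, 2003 — within the window.
Step 4: the window is 10–27 days after Oct 20, 2003 (when the supporting inventory is provided), so Oct 30, 2003 through Nov 16, 2003; done Nov 14, 2003, which is between those dates.
Step 5: 114 days after Sep 1, 2003 (when the sworn proof of loss is submitted) is Dec 24, 2003; completed Dec 4, 2003, before the deadline.
Step 6: 10 days after Jan 1, 2004 (end of the 28-day waiting period, which began when the examination under oath is completed on Dec 4, 2003) is Jan 11, 2004; done Jan 5, 2004 — timely.
Step 7: 164 days after Aug 4, 2003 (when the loss occurs) is Jan 15, 2004; not done until Jan 17, 2004, 2 days after the deadline.
The procedure was therefore not followed at step 7.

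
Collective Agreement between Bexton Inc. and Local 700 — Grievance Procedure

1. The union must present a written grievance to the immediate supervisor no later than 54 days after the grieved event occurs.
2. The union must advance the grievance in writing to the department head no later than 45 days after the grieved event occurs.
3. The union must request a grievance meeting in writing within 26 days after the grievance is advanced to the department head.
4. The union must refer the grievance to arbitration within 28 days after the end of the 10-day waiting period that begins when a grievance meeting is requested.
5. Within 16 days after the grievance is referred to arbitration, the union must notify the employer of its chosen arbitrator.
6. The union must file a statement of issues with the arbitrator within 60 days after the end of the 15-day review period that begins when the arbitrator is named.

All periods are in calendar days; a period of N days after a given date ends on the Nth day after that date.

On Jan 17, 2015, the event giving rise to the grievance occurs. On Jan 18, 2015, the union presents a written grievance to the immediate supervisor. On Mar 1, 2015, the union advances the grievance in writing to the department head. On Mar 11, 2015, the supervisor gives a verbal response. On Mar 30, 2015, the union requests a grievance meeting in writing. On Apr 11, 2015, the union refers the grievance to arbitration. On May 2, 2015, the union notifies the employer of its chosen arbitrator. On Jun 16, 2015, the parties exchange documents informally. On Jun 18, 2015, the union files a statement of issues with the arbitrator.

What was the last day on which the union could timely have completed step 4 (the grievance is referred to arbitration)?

A grievance meeting is requested on Mar 30, 2015; the 10-day waiting period therefore ends Apr 9, 2015, and step 4 runs from that date. 28 days after Apr 9, 2015 is May 7, 2015.

May 7, 2015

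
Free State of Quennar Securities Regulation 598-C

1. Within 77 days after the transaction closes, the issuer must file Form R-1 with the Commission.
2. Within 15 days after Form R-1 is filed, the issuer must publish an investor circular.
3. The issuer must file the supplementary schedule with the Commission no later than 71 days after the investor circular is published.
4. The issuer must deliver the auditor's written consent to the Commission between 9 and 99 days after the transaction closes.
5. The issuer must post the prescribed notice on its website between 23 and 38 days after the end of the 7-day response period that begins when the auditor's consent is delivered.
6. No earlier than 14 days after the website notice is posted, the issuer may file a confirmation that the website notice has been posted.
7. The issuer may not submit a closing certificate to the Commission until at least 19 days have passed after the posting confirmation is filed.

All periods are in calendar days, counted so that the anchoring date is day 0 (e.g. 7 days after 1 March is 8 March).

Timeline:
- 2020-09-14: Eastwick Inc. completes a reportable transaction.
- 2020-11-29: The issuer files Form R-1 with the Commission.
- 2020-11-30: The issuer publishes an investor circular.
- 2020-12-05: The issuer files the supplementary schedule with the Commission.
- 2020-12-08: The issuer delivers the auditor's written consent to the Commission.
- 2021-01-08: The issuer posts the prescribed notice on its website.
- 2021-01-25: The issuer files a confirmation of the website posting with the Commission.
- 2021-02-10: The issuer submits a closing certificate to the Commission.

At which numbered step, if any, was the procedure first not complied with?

Step 7

(1) due by 2020-09-14 + 77 days = 2020-11-30; completed 2020-11-29, before the deadline.
(2) due by 2020-11-29 + 15 days = 2020-12-14; done 2020-11-30 — timely.
(3) due by 2020-11-30 + 71 days = 2021-02-09; completed 2020-12-05, before the deadline.
(4) the permitted window runs from 2020-09-14 + 9 = 2020-09-23 to 2020-09-14 + 99 = 2020-12-22; done 2020-12-08, which is between those dates.
(5) the permitted window runs from 2020-12-15 + 23 = 2021-01-07 to 2020-12-15 + 38 = 2021-01-22; 2021-01-08 falls inside that range.
(6) permitted from 2021-01-08 + 14 days = 2021-01-22 onward; done 2021-01-25 — permitted.
(7) permitted from 2021-01-25 + 19 days = 2021-02-13 onward; done 2021-02-10 — 3 days too early.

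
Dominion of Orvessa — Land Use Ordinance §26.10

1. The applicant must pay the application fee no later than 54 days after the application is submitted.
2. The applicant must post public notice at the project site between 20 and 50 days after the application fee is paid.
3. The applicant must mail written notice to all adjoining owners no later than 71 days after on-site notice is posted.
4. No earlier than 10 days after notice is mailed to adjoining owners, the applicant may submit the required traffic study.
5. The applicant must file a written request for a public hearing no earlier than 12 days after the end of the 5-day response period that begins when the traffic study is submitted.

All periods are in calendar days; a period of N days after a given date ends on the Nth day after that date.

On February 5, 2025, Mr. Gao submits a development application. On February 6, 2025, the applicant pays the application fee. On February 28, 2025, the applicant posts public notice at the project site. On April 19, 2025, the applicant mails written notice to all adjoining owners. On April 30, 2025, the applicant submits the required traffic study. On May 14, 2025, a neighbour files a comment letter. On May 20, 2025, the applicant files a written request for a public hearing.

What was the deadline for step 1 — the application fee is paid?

March 31, 2025

Step 1 runs from February 5, 2025, when the application is submitted. 54 days after February 5, 2025 is March 31, 2025.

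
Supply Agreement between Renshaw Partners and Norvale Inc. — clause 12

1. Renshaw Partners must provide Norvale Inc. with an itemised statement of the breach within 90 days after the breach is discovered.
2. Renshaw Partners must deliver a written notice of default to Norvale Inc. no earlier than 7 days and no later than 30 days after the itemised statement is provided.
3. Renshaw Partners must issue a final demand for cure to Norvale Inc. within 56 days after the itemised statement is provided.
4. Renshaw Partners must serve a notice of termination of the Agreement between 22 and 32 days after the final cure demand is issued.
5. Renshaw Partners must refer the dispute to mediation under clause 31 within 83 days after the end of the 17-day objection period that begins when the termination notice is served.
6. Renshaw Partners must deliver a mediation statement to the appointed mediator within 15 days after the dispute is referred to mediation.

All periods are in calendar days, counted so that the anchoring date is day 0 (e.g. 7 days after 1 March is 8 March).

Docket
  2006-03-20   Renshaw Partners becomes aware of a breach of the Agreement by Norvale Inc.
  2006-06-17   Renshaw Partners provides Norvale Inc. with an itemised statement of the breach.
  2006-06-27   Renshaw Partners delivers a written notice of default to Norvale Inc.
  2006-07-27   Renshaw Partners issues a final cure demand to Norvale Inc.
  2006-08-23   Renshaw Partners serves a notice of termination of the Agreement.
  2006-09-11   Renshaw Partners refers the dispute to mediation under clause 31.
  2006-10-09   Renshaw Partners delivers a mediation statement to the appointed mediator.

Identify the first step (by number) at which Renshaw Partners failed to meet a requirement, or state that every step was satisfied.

Step 1: 90 days after 2006-03-20 (when the breach is discovered) is 2006-06-18; completed 2006-06-17, before the deadline.
Step 2: the window is 7–30 days after 2006-06-17 (when the itemised statement is provided), so 2006-06-24 through 2006-07-17; done 2006-06-27 — within the window.
Step 3: 56 days after 2006-06-17 (when the itemised statement is provided) is 2006-08-12; 2006-07-27 is within that limit.
Step 4: the window is 22–32 days after 2006-07-27 (when the final cure demand is issued), so 2006-08-18 through 2006-08-28; done 2006-08-23, which is between those dates.
Step 5: 83 days after 2006-09-09 (end of the 17-day objection period, which began when the termination notice is served on 2006-08-23) is 2006-12-01; completed 2006-09-11, before the deadline.
Step 6: 15 days after 2006-09-11 (when the dispute is referred to mediation) is 2006-09-26; done 2006-10-09 — 13 days late.
The procedure was therefore not followed at step 6.

Step 6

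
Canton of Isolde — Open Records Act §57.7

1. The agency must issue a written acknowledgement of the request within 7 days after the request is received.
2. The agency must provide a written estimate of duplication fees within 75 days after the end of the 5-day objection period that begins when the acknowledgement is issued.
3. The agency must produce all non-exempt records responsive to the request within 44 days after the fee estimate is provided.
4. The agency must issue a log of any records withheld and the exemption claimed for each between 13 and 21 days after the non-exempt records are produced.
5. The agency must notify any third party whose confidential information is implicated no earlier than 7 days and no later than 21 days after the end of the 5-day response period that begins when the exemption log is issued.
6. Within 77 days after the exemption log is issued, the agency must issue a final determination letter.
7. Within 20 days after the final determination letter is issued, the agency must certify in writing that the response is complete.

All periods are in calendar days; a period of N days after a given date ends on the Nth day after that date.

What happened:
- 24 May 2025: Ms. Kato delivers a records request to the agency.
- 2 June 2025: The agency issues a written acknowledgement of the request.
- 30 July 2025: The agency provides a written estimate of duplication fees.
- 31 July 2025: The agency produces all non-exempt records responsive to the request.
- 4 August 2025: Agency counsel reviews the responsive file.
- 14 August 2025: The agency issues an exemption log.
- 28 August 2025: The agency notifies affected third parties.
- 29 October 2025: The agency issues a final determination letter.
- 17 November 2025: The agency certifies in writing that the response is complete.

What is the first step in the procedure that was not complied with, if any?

Step 1

(1) due by 24 May 2025 + 7 days = 31 May 2025; 2 June 2025 misses that deadline by 2 days.
That is the first point of non-compliance.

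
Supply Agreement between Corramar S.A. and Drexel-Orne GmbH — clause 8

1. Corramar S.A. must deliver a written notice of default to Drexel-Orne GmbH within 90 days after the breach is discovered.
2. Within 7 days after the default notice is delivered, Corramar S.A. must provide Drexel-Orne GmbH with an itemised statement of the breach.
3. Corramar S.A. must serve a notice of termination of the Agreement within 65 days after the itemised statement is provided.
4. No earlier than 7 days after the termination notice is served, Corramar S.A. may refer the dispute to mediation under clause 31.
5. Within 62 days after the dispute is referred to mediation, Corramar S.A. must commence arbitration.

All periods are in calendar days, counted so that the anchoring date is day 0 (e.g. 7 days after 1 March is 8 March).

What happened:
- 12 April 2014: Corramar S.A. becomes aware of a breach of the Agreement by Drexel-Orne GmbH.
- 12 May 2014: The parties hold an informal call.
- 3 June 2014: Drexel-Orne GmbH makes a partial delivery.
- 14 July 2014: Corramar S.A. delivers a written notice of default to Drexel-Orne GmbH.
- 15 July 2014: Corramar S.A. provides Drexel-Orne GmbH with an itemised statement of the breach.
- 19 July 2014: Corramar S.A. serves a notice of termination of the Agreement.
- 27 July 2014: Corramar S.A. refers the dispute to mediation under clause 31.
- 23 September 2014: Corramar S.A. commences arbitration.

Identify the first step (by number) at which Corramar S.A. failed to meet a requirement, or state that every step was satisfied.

(1) due by 12 April 2014 + 90 days = 11 July 2014; 14 July 2014 misses that deadline by 3 days.
The analysis stops there.

Step 1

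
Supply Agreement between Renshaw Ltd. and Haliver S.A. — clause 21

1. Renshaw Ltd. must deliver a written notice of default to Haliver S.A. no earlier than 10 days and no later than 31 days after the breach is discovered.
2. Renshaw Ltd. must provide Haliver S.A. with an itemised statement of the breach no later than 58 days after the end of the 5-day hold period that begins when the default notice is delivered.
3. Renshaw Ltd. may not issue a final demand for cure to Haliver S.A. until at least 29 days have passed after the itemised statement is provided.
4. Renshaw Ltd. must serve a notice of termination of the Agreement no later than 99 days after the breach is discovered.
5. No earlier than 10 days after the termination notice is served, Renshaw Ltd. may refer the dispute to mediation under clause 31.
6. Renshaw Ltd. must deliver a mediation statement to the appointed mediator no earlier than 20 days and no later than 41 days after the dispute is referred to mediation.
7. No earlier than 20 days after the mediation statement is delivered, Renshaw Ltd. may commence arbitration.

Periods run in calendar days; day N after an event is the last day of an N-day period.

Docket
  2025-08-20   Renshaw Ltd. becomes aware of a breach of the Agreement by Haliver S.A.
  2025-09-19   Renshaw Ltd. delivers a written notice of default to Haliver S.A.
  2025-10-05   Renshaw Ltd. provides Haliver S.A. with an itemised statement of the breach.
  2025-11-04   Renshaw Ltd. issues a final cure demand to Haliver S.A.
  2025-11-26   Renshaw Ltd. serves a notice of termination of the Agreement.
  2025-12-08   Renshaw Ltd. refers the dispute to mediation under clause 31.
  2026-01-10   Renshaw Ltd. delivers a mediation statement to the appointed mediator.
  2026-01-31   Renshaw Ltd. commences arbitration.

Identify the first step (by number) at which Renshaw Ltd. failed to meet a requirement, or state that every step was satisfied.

Step 1 — 10 and 31 days from 2025-08-20 (when the breach is discovered) are 2025-08-30 and 2025-09-20 respectively; done 2025-09-19, which is between those dates.
Step 2 — counting 58 days from 2025-09-24 (end of the 5-day hold period, which began when the default notice is delivered on 2025-09-19) gives a deadline of 2025-11-21; completed 2025-10-05, before the deadline.
Step 3 — must wait 29 days from 2025-10-05 (when the itemised statement is provided), so not before 2025-11-03; done 2025-11-04 — permitted.
Step 4 — counting 99 days from 2025-08-20 (when the breach is discovered) gives a deadline of 2025-11-27; completed 2025-11-26, before the deadline.
Step 5 — must wait 10 days from 2025-11-26 (when the termination notice is served), so not before 2025-12-06; done 2025-12-08 — permitted.
Step 6 — 20 and 41 days from 2025-12-08 (when the dispute is referred to mediation) are 2025-12-28 and 2026-01-18 respectively; done 2026-01-10 — within the window.
Step 7 — must wait 20 days from 2026-01-10 (when the mediation statement is delivered), so not before 2026-01-30; done 2026-01-31, after the minimum wait.

None — every step was satisfied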